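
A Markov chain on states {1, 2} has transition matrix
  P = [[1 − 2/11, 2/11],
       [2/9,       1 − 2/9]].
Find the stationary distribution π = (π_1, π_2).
π_1 = 11/20, π_2 = 9/20

Solve πP = π with π_1 + π_2 = 1. From πP = π: π_1 · (1 − 2/11) + π_2 · 2/9 = π_1 ⇒ π_2 · 2/9 = π_1 · 2/11 ⇒ π_2/π_1 = (2/11)/(2/9) = 9/11. Together with π_1 + π_2 = 1:
  π_1 = (2/9)/(2/11 + 2/9) = (2/9)/(40/99) = 11/20,
  π_2 = (2/11)/(2/11 + 2/9) = (2/11)/(40/99) = 9/20.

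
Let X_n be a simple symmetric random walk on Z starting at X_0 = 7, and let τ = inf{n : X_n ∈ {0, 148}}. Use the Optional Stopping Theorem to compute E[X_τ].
E[X_τ] = 7

X_n is a martingale and τ is a bounded-mean stopping time (indeed τ is finite a.s. with bounded expectation since the walk is in a bounded region). By the OST, E[X_τ] = E[X_0] = 7. Equivalently: E[X_τ] = 148 · P(hit 148 first) + 0 · P(hit 0 first) = 148 · (7/148) = 7.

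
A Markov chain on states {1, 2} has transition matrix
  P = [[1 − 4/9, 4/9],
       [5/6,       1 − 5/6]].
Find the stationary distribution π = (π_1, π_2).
π_1 = 15/23, π_2 = 8/23

Solve πP = π with π_1 + π_2 = 1. From πP = π: π_1 · (1 − 4/9) + π_2 · 5/6 = π_1 ⇒ π_2 · 5/6 = π_1 · 4/9 ⇒ π_2/π_1 = (4/9)/(5/6) = 8/15. Together with π_1 + π_2 = 1:
  π_1 = (5/6)/(4/9 + 5/6) = (5/6)/(23/18) = 15/23,
  π_2 = (4/9)/(4/9 + 5/6) = (4/9)/(23/18) = 8/23.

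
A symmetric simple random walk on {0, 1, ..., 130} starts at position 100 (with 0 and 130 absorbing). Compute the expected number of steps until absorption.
E[τ | X_0 = 100] = 3000

Let v_k = E[τ | X_0 = k]. Boundary: v_0 = v_130 = 0. Recurrence: v_k = 1 + (v_{k-1} + v_{k+1})/2 for 1 ≤ k ≤ 129. The particular solution to v_k − (v_{k-1} + v_{k+1})/2 = 1 is v_k = −k^2. Adding homogeneous solution A + B k and matching boundaries gives v_k = k (130 − k). Substituting k = 100: v_100 = 100 · 30 = 3000.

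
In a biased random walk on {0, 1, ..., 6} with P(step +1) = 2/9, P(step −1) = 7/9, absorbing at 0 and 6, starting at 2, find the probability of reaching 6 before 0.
P(hit 6 before 0) = (1 − (7/2)^2) / (1 − (7/2)^6) = 16/2613

Let u_k denote P(reach 6 before 0 | start at k). Boundary: u_0 = 0, u_6 = 1. Recurrence: u_k = 2/9·u_{k+1} + 7/9·u_{k-1} for 1 ≤ k ≤ 5. Try u_k = A + B·r^k with r = q/p = (7/9)/(2/9) = 7/2. Substitution satisfies the recurrence; boundary conditions give:
  u_k = (1 − r^k) / (1 − r^N) = (1 − (7/2)^2) / (1 − (7/2)^6) = 16/2613.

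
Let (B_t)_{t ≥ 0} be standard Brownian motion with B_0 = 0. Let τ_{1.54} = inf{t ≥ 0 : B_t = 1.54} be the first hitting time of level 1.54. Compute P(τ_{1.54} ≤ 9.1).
P(τ_{1.54} ≤ 9.1) = 2(1 − Φ(1.54/√9.1)) = 2(1 − Φ(0.5105)) ≈ 0.6097

By the reflection principle for standard BM, P(τ_b ≤ t) = 2 · P(B_t ≥ b). Since B_t ~ N(0, t), P(B_t ≥ 1.54) = 1 − Φ(1.54/√t) = 1 − Φ(1.54/√9.1) = 1 − Φ(0.5105) ≈ 0.30485. Doubling: P(τ_{1.54} ≤ 9.1) ≈ 2 · 0.30485 = 0.60970 ≈ 0.6097.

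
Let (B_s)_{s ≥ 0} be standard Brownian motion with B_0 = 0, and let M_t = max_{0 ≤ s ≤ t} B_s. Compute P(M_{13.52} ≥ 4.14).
P(M_{13.52} ≥ 4.14) = 2·P(B_{13.52} ≥ 4.14) = 2(1 − Φ(4.14/√13.52)) ≈ 0.2602

By the reflection principle for Brownian motion, P(M_t ≥ a) = 2 · P(B_t ≥ a) for a ≥ 0. Since B_t ~ N(0, t), P(B_t ≥ 4.14) = 1 − Φ(4.14/√t) = 1 − Φ(4.14/√13.52) = 1 − Φ(1.1259). So
  P(M_{13.52} ≥ 4.14) = 2(1 − Φ(1.1259)) ≈ 0.2602.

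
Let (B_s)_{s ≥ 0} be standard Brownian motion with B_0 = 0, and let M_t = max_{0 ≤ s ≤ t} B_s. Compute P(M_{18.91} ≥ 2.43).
P(M_{18.91} ≥ 2.43) = 2·P(B_{18.91} ≥ 2.43) = 2(1 − Φ(2.43/√18.91)) ≈ 0.5763

By the reflection principle for Brownian motion, P(M_t ≥ a) = 2 · P(B_t ≥ a) for a ≥ 0. Since B_t ~ N(0, t), P(B_t ≥ 2.43) = 1 − Φ(2.43/√t) = 1 − Φ(2.43/√18.91) = 1 − Φ(0.5588). So
  P(M_{18.91} ≥ 2.43) = 2(1 − Φ(0.5588)) ≈ 0.5763.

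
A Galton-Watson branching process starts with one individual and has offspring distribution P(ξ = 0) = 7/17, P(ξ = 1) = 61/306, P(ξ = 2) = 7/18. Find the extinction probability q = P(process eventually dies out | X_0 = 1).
q = 1

Mean offspring μ = 0·7/17 + 1·61/306 + 2·7/18 = 299/306 ≤ 1. For μ ≤ 1 with offspring not concentrated at 1, the Galton-Watson process goes extinct almost surely, so q = 1.
(Algebraic check: The pgf is f(s) = 7/17 + 61/306·s + 7/18·s². The extinction probability q is the smallest fixed point of f in [0, 1]. Setting s = f(s):
  7/18·s² + (61/306 − 1)·s + 7/17 = 0
  7/18·s² − (7/17 + 7/18)·s + 7/17 = 0
which factors as (s − 1)·(7/18·s − 7/17) = 0, giving roots s = 1 and s = (7/17)/(7/18) = 18/17. Since 18/17 ≥ 1, the smallest root in [0, 1] is s = 1.)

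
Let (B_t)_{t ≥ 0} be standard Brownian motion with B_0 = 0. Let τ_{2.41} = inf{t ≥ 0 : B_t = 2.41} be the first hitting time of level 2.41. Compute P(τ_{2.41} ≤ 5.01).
P(τ_{2.41} ≤ 5.01) = 2(1 − Φ(2.41/√5.01)) = 2(1 − Φ(1.0767)) ≈ 0.2816

By the reflection principle for standard BM, P(τ_b ≤ t) = 2 · P(B_t ≥ b). Since B_t ~ N(0, t), P(B_t ≥ 2.41) = 1 − Φ(2.41/√t) = 1 − Φ(2.41/√5.01) = 1 − Φ(1.0767) ≈ 0.14081. Doubling: P(τ_{2.41} ≤ 5.01) ≈ 2 · 0.14081 = 0.28162 ≈ 0.2816.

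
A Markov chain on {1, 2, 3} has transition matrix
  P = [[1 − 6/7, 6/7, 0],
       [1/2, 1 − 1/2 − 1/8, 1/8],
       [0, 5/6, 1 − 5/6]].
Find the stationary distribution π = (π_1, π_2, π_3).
π = (35/104, 15/26, 9/104)

This is a birth-death chain on three states, which satisfies detailed balance: π_1 · P_{12} = π_2 · P_{21} and π_2 · P_{23} = π_3 · P_{32}.
From π_1 · 6/7 = π_2 · 1/2: π_2/π_1 = (6/7)/(1/2) = 12/7.
From π_2 · 1/8 = π_3 · 5/6: π_3/π_2 = (1/8)/(5/6) = 3/20.
Take π_1 proportional to 1; then unnormalized π = (1, 12/7, 9/35). Normalize by dividing by the sum 104/35:
  π = (35/104, 15/26, 9/104).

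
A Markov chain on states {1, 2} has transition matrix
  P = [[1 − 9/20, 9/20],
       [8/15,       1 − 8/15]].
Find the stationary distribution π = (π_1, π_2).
π_1 = 32/59, π_2 = 27/59

Solve πP = π with π_1 + π_2 = 1. From πP = π: π_1 · (1 − 9/20) + π_2 · 8/15 = π_1 ⇒ π_2 · 8/15 = π_1 · 9/20 ⇒ π_2/π_1 = (9/20)/(8/15) = 27/32. Together with π_1 + π_2 = 1:
  π_1 = (8/15)/(9/20 + 8/15) = (8/15)/(59/60) = 32/59,
  π_2 = (9/20)/(9/20 + 8/15) = (9/20)/(59/60) = 27/59.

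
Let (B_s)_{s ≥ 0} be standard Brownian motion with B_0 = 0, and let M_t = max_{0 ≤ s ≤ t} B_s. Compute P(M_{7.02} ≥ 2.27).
P(M_{7.02} ≥ 2.27) = 2·P(B_{7.02} ≥ 2.27) = 2(1 − Φ(2.27/√7.02)) ≈ 0.3916

By the reflection principle for Brownian motion, P(M_t ≥ a) = 2 · P(B_t ≥ a) for a ≥ 0. Since B_t ~ N(0, t), P(B_t ≥ 2.27) = 1 − Φ(2.27/√t) = 1 − Φ(2.27/√7.02) = 1 − Φ(0.8568). So
  P(M_{7.02} ≥ 2.27) = 2(1 − Φ(0.8568)) ≈ 0.3916.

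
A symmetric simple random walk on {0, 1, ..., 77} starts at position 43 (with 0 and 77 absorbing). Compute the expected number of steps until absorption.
E[τ | X_0 = 43] = 1462

Let v_k = E[τ | X_0 = k]. Boundary: v_0 = v_77 = 0. Recurrence: v_k = 1 + (v_{k-1} + v_{k+1})/2 for 1 ≤ k ≤ 76. The particular solution to v_k − (v_{k-1} + v_{k+1})/2 = 1 is v_k = −k^2. Adding homogeneous solution A + B k and matching boundaries gives v_k = k (77 − k). Substituting k = 43: v_43 = 43 · 34 = 1462.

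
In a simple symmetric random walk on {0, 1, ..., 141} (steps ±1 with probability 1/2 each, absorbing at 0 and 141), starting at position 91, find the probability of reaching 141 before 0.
P(hit 141 before 0) = 91/141

Let u_k = P(hit 141 before 0 | start at k). Then u_0 = 0, u_141 = 1, and u_k = u_{k-1}/2 + u_{k+1}/2 for 1 ≤ k ≤ 140. This harmonic recurrence is solved by u_k = k/141, giving u_91 = 91/141.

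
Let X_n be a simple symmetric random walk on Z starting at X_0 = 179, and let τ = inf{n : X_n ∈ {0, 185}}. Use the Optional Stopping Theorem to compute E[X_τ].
E[X_τ] = 179

X_n is a martingale and τ is a bounded-mean stopping time (indeed τ is finite a.s. with bounded expectation since the walk is in a bounded region). By the OST, E[X_τ] = E[X_0] = 179. Equivalently: E[X_τ] = 185 · P(hit 185 first) + 0 · P(hit 0 first) = 185 · (179/185) = 179.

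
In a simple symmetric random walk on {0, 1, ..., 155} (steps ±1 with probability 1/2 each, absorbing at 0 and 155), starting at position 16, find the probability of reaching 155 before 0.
P(hit 155 before 0) = 16/155

Let u_k = P(hit 155 before 0 | start at k). Then u_0 = 0, u_155 = 1, and u_k = u_{k-1}/2 + u_{k+1}/2 for 1 ≤ k ≤ 154. This harmonic recurrence is solved by u_k = k/155, giving u_16 = 16/155.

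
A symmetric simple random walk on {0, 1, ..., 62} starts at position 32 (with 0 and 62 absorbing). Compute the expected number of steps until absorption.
E[τ | X_0 = 32] = 960

Let v_k = E[τ | X_0 = k]. Boundary: v_0 = v_62 = 0. Recurrence: v_k = 1 + (v_{k-1} + v_{k+1})/2 for 1 ≤ k ≤ 61. The particular solution to v_k − (v_{k-1} + v_{k+1})/2 = 1 is v_k = −k^2. Adding homogeneous solution A + B k and matching boundaries gives v_k = k (62 − k). Substituting k = 32: v_32 = 32 · 30 = 960.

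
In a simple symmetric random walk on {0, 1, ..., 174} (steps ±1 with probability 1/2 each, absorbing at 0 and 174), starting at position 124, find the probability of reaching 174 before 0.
P(hit 174 before 0) = 124/174 = 62/87

Let u_k = P(hit 174 before 0 | start at k). Then u_0 = 0, u_174 = 1, and u_k = u_{k-1}/2 + u_{k+1}/2 for 1 ≤ k ≤ 173. This harmonic recurrence is solved by u_k = k/174, giving u_124 = 124/174 = 62/87.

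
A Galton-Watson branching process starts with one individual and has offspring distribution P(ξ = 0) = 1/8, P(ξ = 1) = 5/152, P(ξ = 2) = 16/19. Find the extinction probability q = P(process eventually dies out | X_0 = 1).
q = 19/128

The pgf is f(s) = 1/8 + 5/152·s + 16/19·s². The extinction probability q is the smallest fixed point of f in [0, 1]. Setting s = f(s):
  16/19·s² + (5/152 − 1)·s + 1/8 = 0
  16/19·s² − (1/8 + 16/19)·s + 1/8 = 0
which factors as (s − 1)·(16/19·s − 1/8) = 0, giving roots s = 1 and s = (1/8)/(16/19) = 19/128.
Mean offspring μ = 5/152 + 2·16/19 = 261/152 > 1 (supercritical), so q < 1. The extinction probability is the smaller root: q = (1/8)/(16/19) = 19/128.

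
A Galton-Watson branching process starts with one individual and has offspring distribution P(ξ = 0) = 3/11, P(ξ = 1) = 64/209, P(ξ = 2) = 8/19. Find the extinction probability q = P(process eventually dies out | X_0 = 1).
q = 57/88

The pgf is f(s) = 3/11 + 64/209·s + 8/19·s². The extinction probability q is the smallest fixed point of f in [0, 1]. Setting s = f(s):
  8/19·s² + (64/209 − 1)·s + 3/11 = 0
  8/19·s² − (3/11 + 8/19)·s + 3/11 = 0
which factors as (s − 1)·(8/19·s − 3/11) = 0, giving roots s = 1 and s = (3/11)/(8/19) = 57/88.
Mean offspring μ = 64/209 + 2·8/19 = 240/209 > 1 (supercritical), so q < 1. The extinction probability is the smaller root: q = (3/11)/(8/19) = 57/88.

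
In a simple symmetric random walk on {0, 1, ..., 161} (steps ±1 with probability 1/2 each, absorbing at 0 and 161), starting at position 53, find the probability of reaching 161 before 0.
P(hit 161 before 0) = 53/161

Let u_k = P(hit 161 before 0 | start at k). Then u_0 = 0, u_161 = 1, and u_k = u_{k-1}/2 + u_{k+1}/2 for 1 ≤ k ≤ 160. This harmonic recurrence is solved by u_k = k/161, giving u_53 = 53/161.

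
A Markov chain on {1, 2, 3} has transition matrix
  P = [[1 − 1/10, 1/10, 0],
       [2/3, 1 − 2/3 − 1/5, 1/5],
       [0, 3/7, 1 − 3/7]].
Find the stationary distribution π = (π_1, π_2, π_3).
π = (50/61, 15/122, 7/122)

This is a birth-death chain on three states, which satisfies detailed balance: π_1 · P_{12} = π_2 · P_{21} and π_2 · P_{23} = π_3 · P_{32}.
From π_1 · 1/10 = π_2 · 2/3: π_2/π_1 = (1/10)/(2/3) = 3/20.
From π_2 · 1/5 = π_3 · 3/7: π_3/π_2 = (1/5)/(3/7) = 7/15.
Take π_1 proportional to 1; then unnormalized π = (1, 3/20, 7/100). Normalize by dividing by the sum 61/50:
  π = (50/61, 15/122, 7/122).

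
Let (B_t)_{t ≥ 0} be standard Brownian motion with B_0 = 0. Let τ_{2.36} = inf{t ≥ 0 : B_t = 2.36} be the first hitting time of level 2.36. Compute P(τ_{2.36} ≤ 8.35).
P(τ_{2.36} ≤ 8.35) = 2(1 − Φ(2.36/√8.35)) = 2(1 − Φ(0.8167)) ≈ 0.4141

By the reflection principle for standard BM, P(τ_b ≤ t) = 2 · P(B_t ≥ b). Since B_t ~ N(0, t), P(B_t ≥ 2.36) = 1 − Φ(2.36/√t) = 1 − Φ(2.36/√8.35) = 1 − Φ(0.8167) ≈ 0.20705. Doubling: P(τ_{2.36} ≤ 8.35) ≈ 2 · 0.20705 = 0.41410 ≈ 0.4141.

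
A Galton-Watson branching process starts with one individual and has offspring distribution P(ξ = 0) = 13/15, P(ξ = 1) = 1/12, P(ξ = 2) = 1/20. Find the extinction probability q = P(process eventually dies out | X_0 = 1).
q = 1

Mean offspring μ = 0·13/15 + 1·1/12 + 2·1/20 = 11/60 ≤ 1. For μ ≤ 1 with offspring not concentrated at 1, the Galton-Watson process goes extinct almost surely, so q = 1.
(Algebraic check: The pgf is f(s) = 13/15 + 1/12·s + 1/20·s². The extinction probability q is the smallest fixed point of f in [0, 1]. Setting s = f(s):
  1/20·s² + (1/12 − 1)·s + 13/15 = 0
  1/20·s² − (13/15 + 1/20)·s + 13/15 = 0
which factors as (s − 1)·(1/20·s − 13/15) = 0, giving roots s = 1 and s = (13/15)/(1/20) = 52/3. Since 52/3 ≥ 1, the smallest root in [0, 1] is s = 1.)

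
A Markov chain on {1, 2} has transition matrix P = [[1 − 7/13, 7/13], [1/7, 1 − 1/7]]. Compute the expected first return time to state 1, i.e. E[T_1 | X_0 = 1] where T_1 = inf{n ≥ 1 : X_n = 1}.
E[T_1 | X_0 = 1] = 1/π_1 = 62/13

For an irreducible recurrent Markov chain with stationary distribution π, E[T_i | X_0 = i] = 1/π_i (Kac's formula). Here π_1 = (1/7)/(7/13 + 1/7) = (1/7)/(62/91) = 13/62, so E[T_1 | X_0 = 1] = 1/π_1 = (7/13 + 1/7)/(1/7) = (62/91)/(1/7) = 62/13.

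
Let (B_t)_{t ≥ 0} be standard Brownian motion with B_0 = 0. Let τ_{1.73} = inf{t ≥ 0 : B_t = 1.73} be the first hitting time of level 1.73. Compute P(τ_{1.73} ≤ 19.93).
P(τ_{1.73} ≤ 19.93) = 2(1 − Φ(1.73/√19.93)) = 2(1 − Φ(0.3875)) ≈ 0.6984

By the reflection principle for standard BM, P(τ_b ≤ t) = 2 · P(B_t ≥ b). Since B_t ~ N(0, t), P(B_t ≥ 1.73) = 1 − Φ(1.73/√t) = 1 − Φ(1.73/√19.93) = 1 − Φ(0.3875) ≈ 0.34919. Doubling: P(τ_{1.73} ≤ 19.93) ≈ 2 · 0.34919 = 0.69838 ≈ 0.6984.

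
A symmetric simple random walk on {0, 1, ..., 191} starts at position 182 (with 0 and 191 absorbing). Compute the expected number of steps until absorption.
E[τ | X_0 = 182] = 1638

Let v_k = E[τ | X_0 = k]. Boundary: v_0 = v_191 = 0. Recurrence: v_k = 1 + (v_{k-1} + v_{k+1})/2 for 1 ≤ k ≤ 190. The particular solution to v_k − (v_{k-1} + v_{k+1})/2 = 1 is v_k = −k^2. Adding homogeneous solution A + B k and matching boundaries gives v_k = k (191 − k). Substituting k = 182: v_182 = 182 · 9 = 1638.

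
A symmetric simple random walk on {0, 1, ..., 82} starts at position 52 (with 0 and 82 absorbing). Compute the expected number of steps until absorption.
E[τ | X_0 = 52] = 1560

Let v_k = E[τ | X_0 = k]. Boundary: v_0 = v_82 = 0. Recurrence: v_k = 1 + (v_{k-1} + v_{k+1})/2 for 1 ≤ k ≤ 81. The particular solution to v_k − (v_{k-1} + v_{k+1})/2 = 1 is v_k = −k^2. Adding homogeneous solution A + B k and matching boundaries gives v_k = k (82 − k). Substituting k = 52: v_52 = 52 · 30 = 1560.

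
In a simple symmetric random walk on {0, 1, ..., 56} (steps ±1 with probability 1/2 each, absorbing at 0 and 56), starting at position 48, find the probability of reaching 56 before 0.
P(hit 56 before 0) = 48/56 = 6/7

Let u_k = P(hit 56 before 0 | start at k). Then u_0 = 0, u_56 = 1, and u_k = u_{k-1}/2 + u_{k+1}/2 for 1 ≤ k ≤ 55. This harmonic recurrence is solved by u_k = k/56, giving u_48 = 48/56 = 6/7.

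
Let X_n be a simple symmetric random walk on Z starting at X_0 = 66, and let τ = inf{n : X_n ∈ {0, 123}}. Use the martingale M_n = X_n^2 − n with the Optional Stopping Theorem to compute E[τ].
E[τ] = 3762

M_n = X_n^2 − n is a martingale (since E[X_{n+1}^2 | F_n] = X_n^2 + 1). By OST (τ has finite mean in a bounded region), E[M_τ] = E[M_0] = X_0^2 − 0 = 66^2 = 4356. Also E[M_τ] = E[X_τ^2] − E[τ]. The walk exits at 0 or 123, with P(hit 123 first) = 66/123, so E[X_τ^2] = 123^2 · 66/123 + 0 = 8118. Thus E[τ] = E[X_τ^2] − E[M_τ] = 8118 − 4356 = 3762 = 66(123 − 66) = 3762.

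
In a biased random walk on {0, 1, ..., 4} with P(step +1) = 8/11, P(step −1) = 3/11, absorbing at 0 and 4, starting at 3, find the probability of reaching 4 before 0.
P(hit 4 before 0) = (1 − (3/8)^3) / (1 − (3/8)^4) = 776/803

Let u_k denote P(reach 4 before 0 | start at k). Boundary: u_0 = 0, u_4 = 1. Recurrence: u_k = 8/11·u_{k+1} + 3/11·u_{k-1} for 1 ≤ k ≤ 3. Try u_k = A + B·r^k with r = q/p = (3/11)/(8/11) = 3/8. Substitution satisfies the recurrence; boundary conditions give:
  u_k = (1 − r^k) / (1 − r^N) = (1 − (3/8)^3) / (1 − (3/8)^4) = 776/803.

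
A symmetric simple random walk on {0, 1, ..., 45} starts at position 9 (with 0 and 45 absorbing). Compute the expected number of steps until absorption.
E[τ | X_0 = 9] = 324

Let v_k = E[τ | X_0 = k]. Boundary: v_0 = v_45 = 0. Recurrence: v_k = 1 + (v_{k-1} + v_{k+1})/2 for 1 ≤ k ≤ 44. The particular solution to v_k − (v_{k-1} + v_{k+1})/2 = 1 is v_k = −k^2. Adding homogeneous solution A + B k and matching boundaries gives v_k = k (45 − k). Substituting k = 9: v_9 = 9 · 36 = 324.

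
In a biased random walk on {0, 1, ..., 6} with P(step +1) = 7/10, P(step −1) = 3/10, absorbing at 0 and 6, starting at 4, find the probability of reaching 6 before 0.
P(hit 6 before 0) = (1 − (3/7)^4) / (1 − (3/7)^6) = 2842/2923

Let u_k denote P(reach 6 before 0 | start at k). Boundary: u_0 = 0, u_6 = 1. Recurrence: u_k = 7/10·u_{k+1} + 3/10·u_{k-1} for 1 ≤ k ≤ 5. Try u_k = A + B·r^k with r = q/p = (3/10)/(7/10) = 3/7. Substitution satisfies the recurrence; boundary conditions give:
  u_k = (1 − r^k) / (1 − r^N) = (1 − (3/7)^4) / (1 − (3/7)^6) = 2842/2923.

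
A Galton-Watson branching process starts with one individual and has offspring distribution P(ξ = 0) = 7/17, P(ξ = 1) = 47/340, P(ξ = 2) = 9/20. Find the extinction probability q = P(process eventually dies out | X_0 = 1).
q = 140/153

The pgf is f(s) = 7/17 + 47/340·s + 9/20·s². The extinction probability q is the smallest fixed point of f in [0, 1]. Setting s = f(s):
  9/20·s² + (47/340 − 1)·s + 7/17 = 0
  9/20·s² − (7/17 + 9/20)·s + 7/17 = 0
which factors as (s − 1)·(9/20·s − 7/17) = 0, giving roots s = 1 and s = (7/17)/(9/20) = 140/153.
Mean offspring μ = 47/340 + 2·9/20 = 353/340 > 1 (supercritical), so q < 1. The extinction probability is the smaller root: q = (7/17)/(9/20) = 140/153.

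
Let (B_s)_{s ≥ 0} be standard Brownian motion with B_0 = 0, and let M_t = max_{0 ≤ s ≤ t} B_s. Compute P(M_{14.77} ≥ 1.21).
P(M_{14.77} ≥ 1.21) = 2·P(B_{14.77} ≥ 1.21) = 2(1 − Φ(1.21/√14.77)) ≈ 0.7529

By the reflection principle for Brownian motion, P(M_t ≥ a) = 2 · P(B_t ≥ a) for a ≥ 0. Since B_t ~ N(0, t), P(B_t ≥ 1.21) = 1 − Φ(1.21/√t) = 1 − Φ(1.21/√14.77) = 1 − Φ(0.3148). So
  P(M_{14.77} ≥ 1.21) = 2(1 − Φ(0.3148)) ≈ 0.7529.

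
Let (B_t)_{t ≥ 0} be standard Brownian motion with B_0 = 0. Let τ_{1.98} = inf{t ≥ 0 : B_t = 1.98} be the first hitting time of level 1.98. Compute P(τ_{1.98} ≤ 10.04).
P(τ_{1.98} ≤ 10.04) = 2(1 − Φ(1.98/√10.04)) = 2(1 − Φ(0.6249)) ≈ 0.5320

By the reflection principle for standard BM, P(τ_b ≤ t) = 2 · P(B_t ≥ b). Since B_t ~ N(0, t), P(B_t ≥ 1.98) = 1 − Φ(1.98/√t) = 1 − Φ(1.98/√10.04) = 1 − Φ(0.6249) ≈ 0.26602. Doubling: P(τ_{1.98} ≤ 10.04) ≈ 2 · 0.26602 = 0.53204 ≈ 0.5320.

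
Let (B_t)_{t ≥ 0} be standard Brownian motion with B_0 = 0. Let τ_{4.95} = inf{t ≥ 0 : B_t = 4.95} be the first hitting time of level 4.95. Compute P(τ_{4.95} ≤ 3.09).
P(τ_{4.95} ≤ 3.09) = 2(1 − Φ(4.95/√3.09)) = 2(1 − Φ(2.8160)) ≈ 0.0049

By the reflection principle for standard BM, P(τ_b ≤ t) = 2 · P(B_t ≥ b). Since B_t ~ N(0, t), P(B_t ≥ 4.95) = 1 − Φ(4.95/√t) = 1 − Φ(4.95/√3.09) = 1 − Φ(2.8160) ≈ 0.00243. Doubling: P(τ_{4.95} ≤ 3.09) ≈ 2 · 0.00243 = 0.00486 ≈ 0.0049.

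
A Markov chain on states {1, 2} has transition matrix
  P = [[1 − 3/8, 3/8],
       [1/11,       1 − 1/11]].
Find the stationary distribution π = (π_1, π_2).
π_1 = 8/41, π_2 = 33/41

Solve πP = π with π_1 + π_2 = 1. From πP = π: π_1 · (1 − 3/8) + π_2 · 1/11 = π_1 ⇒ π_2 · 1/11 = π_1 · 3/8 ⇒ π_2/π_1 = (3/8)/(1/11) = 33/8. Together with π_1 + π_2 = 1:
  π_1 = (1/11)/(3/8 + 1/11) = (1/11)/(41/88) = 8/41,
  π_2 = (3/8)/(3/8 + 1/11) = (3/8)/(41/88) = 33/41.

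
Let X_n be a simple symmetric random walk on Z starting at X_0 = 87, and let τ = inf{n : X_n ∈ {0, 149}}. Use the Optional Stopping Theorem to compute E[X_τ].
E[X_τ] = 87

X_n is a martingale and τ is a bounded-mean stopping time (indeed τ is finite a.s. with bounded expectation since the walk is in a bounded region). By the OST, E[X_τ] = E[X_0] = 87. Equivalently: E[X_τ] = 149 · P(hit 149 first) + 0 · P(hit 0 first) = 149 · (87/149) = 87.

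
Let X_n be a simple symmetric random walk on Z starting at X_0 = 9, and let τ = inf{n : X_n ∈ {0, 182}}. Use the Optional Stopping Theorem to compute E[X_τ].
E[X_τ] = 9

X_n is a martingale and τ is a bounded-mean stopping time (indeed τ is finite a.s. with bounded expectation since the walk is in a bounded region). By the OST, E[X_τ] = E[X_0] = 9. Equivalently: E[X_τ] = 182 · P(hit 182 first) + 0 · P(hit 0 first) = 182 · (9/182) = 9.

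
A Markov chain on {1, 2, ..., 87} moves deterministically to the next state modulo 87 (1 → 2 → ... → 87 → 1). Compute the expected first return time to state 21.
E[T_21 | X_0 = 21] = 87

The chain cycles deterministically, so starting at state 21 it returns in exactly 87 steps. Equivalently, the stationary distribution is uniform π_j = 1/87 for every state j, so by Kac's formula E[T_21] = 1/π_21 = 87.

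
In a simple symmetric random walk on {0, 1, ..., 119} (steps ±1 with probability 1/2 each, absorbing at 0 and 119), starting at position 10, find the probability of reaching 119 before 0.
P(hit 119 before 0) = 10/119

Let u_k = P(hit 119 before 0 | start at k). Then u_0 = 0, u_119 = 1, and u_k = u_{k-1}/2 + u_{k+1}/2 for 1 ≤ k ≤ 118. This harmonic recurrence is solved by u_k = k/119, giving u_10 = 10/119.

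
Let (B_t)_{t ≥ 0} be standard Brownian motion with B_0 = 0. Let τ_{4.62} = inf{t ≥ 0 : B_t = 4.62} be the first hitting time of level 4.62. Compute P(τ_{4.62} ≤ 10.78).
P(τ_{4.62} ≤ 10.78) = 2(1 − Φ(4.62/√10.78)) = 2(1 − Φ(1.4071)) ≈ 0.1594

By the reflection principle for standard BM, P(τ_b ≤ t) = 2 · P(B_t ≥ b). Since B_t ~ N(0, t), P(B_t ≥ 4.62) = 1 − Φ(4.62/√t) = 1 − Φ(4.62/√10.78) = 1 − Φ(1.4071) ≈ 0.07970. Doubling: P(τ_{4.62} ≤ 10.78) ≈ 2 · 0.07970 = 0.15940 ≈ 0.1594.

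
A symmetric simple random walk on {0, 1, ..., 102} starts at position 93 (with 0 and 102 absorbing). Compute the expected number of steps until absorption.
E[τ | X_0 = 93] = 837

Let v_k = E[τ | X_0 = k]. Boundary: v_0 = v_102 = 0. Recurrence: v_k = 1 + (v_{k-1} + v_{k+1})/2 for 1 ≤ k ≤ 101. The particular solution to v_k − (v_{k-1} + v_{k+1})/2 = 1 is v_k = −k^2. Adding homogeneous solution A + B k and matching boundaries gives v_k = k (102 − k). Substituting k = 93: v_93 = 93 · 9 = 837.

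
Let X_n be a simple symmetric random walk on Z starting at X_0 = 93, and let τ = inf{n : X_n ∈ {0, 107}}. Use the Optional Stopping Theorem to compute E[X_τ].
E[X_τ] = 93

X_n is a martingale and τ is a bounded-mean stopping time (indeed τ is finite a.s. with bounded expectation since the walk is in a bounded region). By the OST, E[X_τ] = E[X_0] = 93. Equivalently: E[X_τ] = 107 · P(hit 107 first) + 0 · P(hit 0 first) = 107 · (93/107) = 93.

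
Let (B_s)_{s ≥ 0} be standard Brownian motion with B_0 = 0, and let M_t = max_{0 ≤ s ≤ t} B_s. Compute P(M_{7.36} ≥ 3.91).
P(M_{7.36} ≥ 3.91) = 2·P(B_{7.36} ≥ 3.91) = 2(1 − Φ(3.91/√7.36)) ≈ 0.1495

By the reflection principle for Brownian motion, P(M_t ≥ a) = 2 · P(B_t ≥ a) for a ≥ 0. Since B_t ~ N(0, t), P(B_t ≥ 3.91) = 1 − Φ(3.91/√t) = 1 − Φ(3.91/√7.36) = 1 − Φ(1.4412). So
  P(M_{7.36} ≥ 3.91) = 2(1 − Φ(1.4412)) ≈ 0.1495.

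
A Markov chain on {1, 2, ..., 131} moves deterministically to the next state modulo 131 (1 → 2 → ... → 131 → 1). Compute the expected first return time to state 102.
E[T_102 | X_0 = 102] = 131

The chain cycles deterministically, so starting at state 102 it returns in exactly 131 steps. Equivalently, the stationary distribution is uniform π_j = 1/131 for every state j, so by Kac's formula E[T_102] = 1/π_102 = 131.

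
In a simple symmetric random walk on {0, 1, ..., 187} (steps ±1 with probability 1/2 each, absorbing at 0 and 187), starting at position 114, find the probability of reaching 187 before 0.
P(hit 187 before 0) = 114/187

Let u_k = P(hit 187 before 0 | start at k). Then u_0 = 0, u_187 = 1, and u_k = u_{k-1}/2 + u_{k+1}/2 for 1 ≤ k ≤ 186. This harmonic recurrence is solved by u_k = k/187, giving u_114 = 114/187.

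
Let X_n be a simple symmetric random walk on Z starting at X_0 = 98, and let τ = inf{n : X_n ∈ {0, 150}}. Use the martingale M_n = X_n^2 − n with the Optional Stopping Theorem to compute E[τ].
E[τ] = 5096

M_n = X_n^2 − n is a martingale (since E[X_{n+1}^2 | F_n] = X_n^2 + 1). By OST (τ has finite mean in a bounded region), E[M_τ] = E[M_0] = X_0^2 − 0 = 98^2 = 9604. Also E[M_τ] = E[X_τ^2] − E[τ]. The walk exits at 0 or 150, with P(hit 150 first) = 98/150, so E[X_τ^2] = 150^2 · 98/150 + 0 = 14700. Thus E[τ] = E[X_τ^2] − E[M_τ] = 14700 − 9604 = 5096 = 98(150 − 98) = 5096.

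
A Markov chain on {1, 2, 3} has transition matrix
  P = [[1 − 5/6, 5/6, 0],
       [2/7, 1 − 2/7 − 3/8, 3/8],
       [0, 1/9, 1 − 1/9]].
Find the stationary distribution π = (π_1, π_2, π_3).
π = (96/1321, 280/1321, 945/1321)

This is a birth-death chain on three states, which satisfies detailed balance: π_1 · P_{12} = π_2 · P_{21} and π_2 · P_{23} = π_3 · P_{32}.
From π_1 · 5/6 = π_2 · 2/7: π_2/π_1 = (5/6)/(2/7) = 35/12.
From π_2 · 3/8 = π_3 · 1/9: π_3/π_2 = (3/8)/(1/9) = 27/8.
Take π_1 proportional to 1; then unnormalized π = (1, 35/12, 315/32). Normalize by dividing by the sum 1321/96:
  π = (96/1321, 280/1321, 945/1321).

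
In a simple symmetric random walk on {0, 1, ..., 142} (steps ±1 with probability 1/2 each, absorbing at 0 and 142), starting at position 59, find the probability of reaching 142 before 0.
P(hit 142 before 0) = 59/142

Let u_k = P(hit 142 before 0 | start at k). Then u_0 = 0, u_142 = 1, and u_k = u_{k-1}/2 + u_{k+1}/2 for 1 ≤ k ≤ 141. This harmonic recurrence is solved by u_k = k/142, giving u_59 = 59/142.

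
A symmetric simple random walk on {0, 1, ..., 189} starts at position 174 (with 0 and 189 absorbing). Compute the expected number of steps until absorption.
E[τ | X_0 = 174] = 2610

Let v_k = E[τ | X_0 = k]. Boundary: v_0 = v_189 = 0. Recurrence: v_k = 1 + (v_{k-1} + v_{k+1})/2 for 1 ≤ k ≤ 188. The particular solution to v_k − (v_{k-1} + v_{k+1})/2 = 1 is v_k = −k^2. Adding homogeneous solution A + B k and matching boundaries gives v_k = k (189 − k). Substituting k = 174: v_174 = 174 · 15 = 2610.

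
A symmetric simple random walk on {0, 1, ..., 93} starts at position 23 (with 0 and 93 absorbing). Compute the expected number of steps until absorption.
E[τ | X_0 = 23] = 1610

Let v_k = E[τ | X_0 = k]. Boundary: v_0 = v_93 = 0. Recurrence: v_k = 1 + (v_{k-1} + v_{k+1})/2 for 1 ≤ k ≤ 92. The particular solution to v_k − (v_{k-1} + v_{k+1})/2 = 1 is v_k = −k^2. Adding homogeneous solution A + B k and matching boundaries gives v_k = k (93 − k). Substituting k = 23: v_23 = 23 · 70 = 1610.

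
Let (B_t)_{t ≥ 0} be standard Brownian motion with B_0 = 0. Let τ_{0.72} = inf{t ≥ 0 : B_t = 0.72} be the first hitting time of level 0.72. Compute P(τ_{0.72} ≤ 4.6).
P(τ_{0.72} ≤ 4.6) = 2(1 − Φ(0.72/√4.6)) = 2(1 − Φ(0.3357)) ≈ 0.7371

By the reflection principle for standard BM, P(τ_b ≤ t) = 2 · P(B_t ≥ b). Since B_t ~ N(0, t), P(B_t ≥ 0.72) = 1 − Φ(0.72/√t) = 1 − Φ(0.72/√4.6) = 1 − Φ(0.3357) ≈ 0.36855. Doubling: P(τ_{0.72} ≤ 4.6) ≈ 2 · 0.36855 = 0.73710 ≈ 0.7371.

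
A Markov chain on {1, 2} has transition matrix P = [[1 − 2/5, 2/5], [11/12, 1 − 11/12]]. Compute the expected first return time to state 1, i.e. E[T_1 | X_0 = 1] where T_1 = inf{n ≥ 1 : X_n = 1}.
E[T_1 | X_0 = 1] = 1/π_1 = 79/55

For an irreducible recurrent Markov chain with stationary distribution π, E[T_i | X_0 = i] = 1/π_i (Kac's formula). Here π_1 = (11/12)/(2/5 + 11/12) = (11/12)/(79/60) = 55/79, so E[T_1 | X_0 = 1] = 1/π_1 = (2/5 + 11/12)/(11/12) = (79/60)/(11/12) = 79/55.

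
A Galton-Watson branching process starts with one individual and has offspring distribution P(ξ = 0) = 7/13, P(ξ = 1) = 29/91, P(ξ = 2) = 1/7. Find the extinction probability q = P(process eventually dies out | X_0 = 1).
q = 1

Mean offspring μ = 0·7/13 + 1·29/91 + 2·1/7 = 55/91 ≤ 1. For μ ≤ 1 with offspring not concentrated at 1, the Galton-Watson process goes extinct almost surely, so q = 1.
(Algebraic check: The pgf is f(s) = 7/13 + 29/91·s + 1/7·s². The extinction probability q is the smallest fixed point of f in [0, 1]. Setting s = f(s):
  1/7·s² + (29/91 − 1)·s + 7/13 = 0
  1/7·s² − (7/13 + 1/7)·s + 7/13 = 0
which factors as (s − 1)·(1/7·s − 7/13) = 0, giving roots s = 1 and s = (7/13)/(1/7) = 49/13. Since 49/13 ≥ 1, the smallest root in [0, 1] is s = 1.)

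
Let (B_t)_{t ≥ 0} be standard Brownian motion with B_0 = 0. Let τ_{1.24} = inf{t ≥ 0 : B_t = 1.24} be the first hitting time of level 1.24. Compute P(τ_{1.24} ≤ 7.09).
P(τ_{1.24} ≤ 7.09) = 2(1 − Φ(1.24/√7.09)) = 2(1 − Φ(0.4657)) ≈ 0.6414

By the reflection principle for standard BM, P(τ_b ≤ t) = 2 · P(B_t ≥ b). Since B_t ~ N(0, t), P(B_t ≥ 1.24) = 1 − Φ(1.24/√t) = 1 − Φ(1.24/√7.09) = 1 − Φ(0.4657) ≈ 0.32072. Doubling: P(τ_{1.24} ≤ 7.09) ≈ 2 · 0.32072 = 0.64144 ≈ 0.6414.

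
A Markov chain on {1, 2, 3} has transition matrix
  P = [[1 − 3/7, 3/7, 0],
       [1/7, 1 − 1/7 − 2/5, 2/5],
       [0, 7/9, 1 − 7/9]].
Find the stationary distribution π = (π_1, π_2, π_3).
π = (35/194, 105/194, 27/97)

This is a birth-death chain on three states, which satisfies detailed balance: π_1 · P_{12} = π_2 · P_{21} and π_2 · P_{23} = π_3 · P_{32}.
From π_1 · 3/7 = π_2 · 1/7: π_2/π_1 = (3/7)/(1/7) = 3.
From π_2 · 2/5 = π_3 · 7/9: π_3/π_2 = (2/5)/(7/9) = 18/35.
Take π_1 proportional to 1; then unnormalized π = (1, 3, 54/35). Normalize by dividing by the sum 194/35:
  π = (35/194, 105/194, 27/97).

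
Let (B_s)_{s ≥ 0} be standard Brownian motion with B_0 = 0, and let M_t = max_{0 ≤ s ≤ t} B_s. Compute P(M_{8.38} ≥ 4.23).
P(M_{8.38} ≥ 4.23) = 2·P(B_{8.38} ≥ 4.23) = 2(1 − Φ(4.23/√8.38)) ≈ 0.1440

By the reflection principle for Brownian motion, P(M_t ≥ a) = 2 · P(B_t ≥ a) for a ≥ 0. Since B_t ~ N(0, t), P(B_t ≥ 4.23) = 1 − Φ(4.23/√t) = 1 − Φ(4.23/√8.38) = 1 − Φ(1.4612). So
  P(M_{8.38} ≥ 4.23) = 2(1 − Φ(1.4612)) ≈ 0.1440.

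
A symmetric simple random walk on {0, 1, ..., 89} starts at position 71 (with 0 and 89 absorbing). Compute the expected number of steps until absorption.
E[τ | X_0 = 71] = 1278

Let v_k = E[τ | X_0 = k]. Boundary: v_0 = v_89 = 0. Recurrence: v_k = 1 + (v_{k-1} + v_{k+1})/2 for 1 ≤ k ≤ 88. The particular solution to v_k − (v_{k-1} + v_{k+1})/2 = 1 is v_k = −k^2. Adding homogeneous solution A + B k and matching boundaries gives v_k = k (89 − k). Substituting k = 71: v_71 = 71 · 18 = 1278.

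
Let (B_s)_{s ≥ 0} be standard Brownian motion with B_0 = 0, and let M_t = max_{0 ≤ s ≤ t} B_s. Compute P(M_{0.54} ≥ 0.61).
P(M_{0.54} ≥ 0.61) = 2·P(B_{0.54} ≥ 0.61) = 2(1 − Φ(0.61/√0.54)) ≈ 0.4065

By the reflection principle for Brownian motion, P(M_t ≥ a) = 2 · P(B_t ≥ a) for a ≥ 0. Since B_t ~ N(0, t), P(B_t ≥ 0.61) = 1 − Φ(0.61/√t) = 1 − Φ(0.61/√0.54) = 1 − Φ(0.8301). So
  P(M_{0.54} ≥ 0.61) = 2(1 − Φ(0.8301)) ≈ 0.4065.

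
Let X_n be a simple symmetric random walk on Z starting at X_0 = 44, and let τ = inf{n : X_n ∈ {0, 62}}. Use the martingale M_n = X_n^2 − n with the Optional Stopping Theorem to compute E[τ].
E[τ] = 792

M_n = X_n^2 − n is a martingale (since E[X_{n+1}^2 | F_n] = X_n^2 + 1). By OST (τ has finite mean in a bounded region), E[M_τ] = E[M_0] = X_0^2 − 0 = 44^2 = 1936. Also E[M_τ] = E[X_τ^2] − E[τ]. The walk exits at 0 or 62, with P(hit 62 first) = 44/62, so E[X_τ^2] = 62^2 · 44/62 + 0 = 2728. Thus E[τ] = E[X_τ^2] − E[M_τ] = 2728 − 1936 = 792 = 44(62 − 44) = 792.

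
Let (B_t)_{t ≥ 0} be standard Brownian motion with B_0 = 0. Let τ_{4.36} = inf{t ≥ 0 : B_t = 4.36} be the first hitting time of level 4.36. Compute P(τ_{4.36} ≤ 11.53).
P(τ_{4.36} ≤ 11.53) = 2(1 − Φ(4.36/√11.53)) = 2(1 − Φ(1.2840)) ≈ 0.1991

By the reflection principle for standard BM, P(τ_b ≤ t) = 2 · P(B_t ≥ b). Since B_t ~ N(0, t), P(B_t ≥ 4.36) = 1 − Φ(4.36/√t) = 1 − Φ(4.36/√11.53) = 1 − Φ(1.2840) ≈ 0.09957. Doubling: P(τ_{4.36} ≤ 11.53) ≈ 2 · 0.09957 = 0.19914 ≈ 0.1991.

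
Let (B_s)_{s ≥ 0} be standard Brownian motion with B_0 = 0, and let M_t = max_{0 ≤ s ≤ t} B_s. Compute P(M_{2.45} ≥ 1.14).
P(M_{2.45} ≥ 1.14) = 2·P(B_{2.45} ≥ 1.14) = 2(1 − Φ(1.14/√2.45)) ≈ 0.4664

By the reflection principle for Brownian motion, P(M_t ≥ a) = 2 · P(B_t ≥ a) for a ≥ 0. Since B_t ~ N(0, t), P(B_t ≥ 1.14) = 1 − Φ(1.14/√t) = 1 − Φ(1.14/√2.45) = 1 − Φ(0.7283). So
  P(M_{2.45} ≥ 1.14) = 2(1 − Φ(0.7283)) ≈ 0.4664.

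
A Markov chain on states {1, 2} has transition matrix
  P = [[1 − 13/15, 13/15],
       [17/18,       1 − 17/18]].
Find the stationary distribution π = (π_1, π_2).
π_1 = 85/163, π_2 = 78/163

Solve πP = π with π_1 + π_2 = 1. From πP = π: π_1 · (1 − 13/15) + π_2 · 17/18 = π_1 ⇒ π_2 · 17/18 = π_1 · 13/15 ⇒ π_2/π_1 = (13/15)/(17/18) = 78/85. Together with π_1 + π_2 = 1:
  π_1 = (17/18)/(13/15 + 17/18) = (17/18)/(163/90) = 85/163,
  π_2 = (13/15)/(13/15 + 17/18) = (13/15)/(163/90) = 78/163.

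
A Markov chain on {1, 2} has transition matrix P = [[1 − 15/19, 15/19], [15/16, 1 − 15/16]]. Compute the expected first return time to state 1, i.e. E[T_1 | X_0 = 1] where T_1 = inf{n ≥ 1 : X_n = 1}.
E[T_1 | X_0 = 1] = 1/π_1 = 35/19

For an irreducible recurrent Markov chain with stationary distribution π, E[T_i | X_0 = i] = 1/π_i (Kac's formula). Here π_1 = (15/16)/(15/19 + 15/16) = (15/16)/(525/304) = 19/35, so E[T_1 | X_0 = 1] = 1/π_1 = (15/19 + 15/16)/(15/16) = (525/304)/(15/16) = 35/19.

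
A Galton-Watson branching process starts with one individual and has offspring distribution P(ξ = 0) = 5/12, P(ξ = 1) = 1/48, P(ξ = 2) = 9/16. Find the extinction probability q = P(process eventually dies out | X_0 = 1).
q = 20/27

The pgf is f(s) = 5/12 + 1/48·s + 9/16·s². The extinction probability q is the smallest fixed point of f in [0, 1]. Setting s = f(s):
  9/16·s² + (1/48 − 1)·s + 5/12 = 0
  9/16·s² − (5/12 + 9/16)·s + 5/12 = 0
which factors as (s − 1)·(9/16·s − 5/12) = 0, giving roots s = 1 and s = (5/12)/(9/16) = 20/27.
Mean offspring μ = 1/48 + 2·9/16 = 55/48 > 1 (supercritical), so q < 1. The extinction probability is the smaller root: q = (5/12)/(9/16) = 20/27.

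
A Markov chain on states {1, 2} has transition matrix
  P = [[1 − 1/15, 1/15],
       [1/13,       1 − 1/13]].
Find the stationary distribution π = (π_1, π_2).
π_1 = 15/28, π_2 = 13/28

Solve πP = π with π_1 + π_2 = 1. From πP = π: π_1 · (1 − 1/15) + π_2 · 1/13 = π_1 ⇒ π_2 · 1/13 = π_1 · 1/15 ⇒ π_2/π_1 = (1/15)/(1/13) = 13/15. Together with π_1 + π_2 = 1:
  π_1 = (1/13)/(1/15 + 1/13) = (1/13)/(28/195) = 15/28,
  π_2 = (1/15)/(1/15 + 1/13) = (1/15)/(28/195) = 13/28.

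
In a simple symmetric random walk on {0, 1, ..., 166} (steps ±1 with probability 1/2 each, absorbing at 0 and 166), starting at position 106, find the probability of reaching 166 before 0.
P(hit 166 before 0) = 106/166 = 53/83

Let u_k = P(hit 166 before 0 | start at k). Then u_0 = 0, u_166 = 1, and u_k = u_{k-1}/2 + u_{k+1}/2 for 1 ≤ k ≤ 165. This harmonic recurrence is solved by u_k = k/166, giving u_106 = 106/166 = 53/83.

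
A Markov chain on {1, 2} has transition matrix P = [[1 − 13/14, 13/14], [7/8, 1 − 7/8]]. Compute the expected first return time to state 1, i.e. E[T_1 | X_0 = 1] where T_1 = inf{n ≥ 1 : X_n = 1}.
E[T_1 | X_0 = 1] = 1/π_1 = 101/49

For an irreducible recurrent Markov chain with stationary distribution π, E[T_i | X_0 = i] = 1/π_i (Kac's formula). Here π_1 = (7/8)/(13/14 + 7/8) = (7/8)/(101/56) = 49/101, so E[T_1 | X_0 = 1] = 1/π_1 = (13/14 + 7/8)/(7/8) = (101/56)/(7/8) = 101/49.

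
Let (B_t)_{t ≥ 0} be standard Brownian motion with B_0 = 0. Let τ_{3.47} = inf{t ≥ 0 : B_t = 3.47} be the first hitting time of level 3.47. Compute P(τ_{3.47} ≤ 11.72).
P(τ_{3.47} ≤ 11.72) = 2(1 − Φ(3.47/√11.72)) = 2(1 − Φ(1.0136)) ≈ 0.3108

By the reflection principle for standard BM, P(τ_b ≤ t) = 2 · P(B_t ≥ b). Since B_t ~ N(0, t), P(B_t ≥ 3.47) = 1 − Φ(3.47/√t) = 1 − Φ(3.47/√11.72) = 1 − Φ(1.0136) ≈ 0.15539. Doubling: P(τ_{3.47} ≤ 11.72) ≈ 2 · 0.15539 = 0.31078 ≈ 0.3108.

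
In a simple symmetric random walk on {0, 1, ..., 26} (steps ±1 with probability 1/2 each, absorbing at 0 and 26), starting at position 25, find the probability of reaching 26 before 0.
P(hit 26 before 0) = 25/26

Let u_k = P(hit 26 before 0 | start at k). Then u_0 = 0, u_26 = 1, and u_k = u_{k-1}/2 + u_{k+1}/2 for 1 ≤ k ≤ 25. This harmonic recurrence is solved by u_k = k/26, giving u_25 = 25/26.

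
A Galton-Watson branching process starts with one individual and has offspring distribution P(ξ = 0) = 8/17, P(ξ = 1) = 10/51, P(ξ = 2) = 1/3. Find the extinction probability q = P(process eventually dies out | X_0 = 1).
q = 1

Mean offspring μ = 0·8/17 + 1·10/51 + 2·1/3 = 44/51 ≤ 1. For μ ≤ 1 with offspring not concentrated at 1, the Galton-Watson process goes extinct almost surely, so q = 1.
(Algebraic check: The pgf is f(s) = 8/17 + 10/51·s + 1/3·s². The extinction probability q is the smallest fixed point of f in [0, 1]. Setting s = f(s):
  1/3·s² + (10/51 − 1)·s + 8/17 = 0
  1/3·s² − (8/17 + 1/3)·s + 8/17 = 0
which factors as (s − 1)·(1/3·s − 8/17) = 0, giving roots s = 1 and s = (8/17)/(1/3) = 24/17. Since 24/17 ≥ 1, the smallest root in [0, 1] is s = 1.)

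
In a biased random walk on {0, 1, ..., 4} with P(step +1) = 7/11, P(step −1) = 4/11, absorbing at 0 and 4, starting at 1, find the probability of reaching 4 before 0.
P(hit 4 before 0) = (1 − (4/7)^1) / (1 − (4/7)^4) = 343/715

Let u_k denote P(reach 4 before 0 | start at k). Boundary: u_0 = 0, u_4 = 1. Recurrence: u_k = 7/11·u_{k+1} + 4/11·u_{k-1} for 1 ≤ k ≤ 3. Try u_k = A + B·r^k with r = q/p = (4/11)/(7/11) = 4/7. Substitution satisfies the recurrence; boundary conditions give:
  u_k = (1 − r^k) / (1 − r^N) = (1 − (4/7)^1) / (1 − (4/7)^4) = 343/715.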